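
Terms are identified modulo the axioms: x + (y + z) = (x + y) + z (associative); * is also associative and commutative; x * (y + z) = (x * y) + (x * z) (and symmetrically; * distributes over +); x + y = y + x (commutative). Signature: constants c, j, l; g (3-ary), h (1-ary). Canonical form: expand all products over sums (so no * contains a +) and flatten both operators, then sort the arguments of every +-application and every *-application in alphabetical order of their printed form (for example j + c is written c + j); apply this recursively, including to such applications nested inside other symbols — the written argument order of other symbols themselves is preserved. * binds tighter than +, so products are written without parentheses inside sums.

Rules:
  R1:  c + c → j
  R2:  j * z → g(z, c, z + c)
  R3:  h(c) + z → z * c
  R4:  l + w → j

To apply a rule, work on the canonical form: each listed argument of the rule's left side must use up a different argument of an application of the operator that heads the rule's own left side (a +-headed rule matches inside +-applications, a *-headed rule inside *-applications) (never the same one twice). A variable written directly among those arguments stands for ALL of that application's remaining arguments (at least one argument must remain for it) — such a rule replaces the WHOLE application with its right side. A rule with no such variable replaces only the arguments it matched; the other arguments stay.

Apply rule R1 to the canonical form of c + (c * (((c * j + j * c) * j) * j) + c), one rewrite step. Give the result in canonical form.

Canonical form:  c + c + c * c * j * j * j + c * c * j * j * j
Apply R1:  consuming c, c
Giving:  c * c * j * j * j + c * c * j * j * j + j

Answer: c * c * j * j * j + c * c * j * j * j + j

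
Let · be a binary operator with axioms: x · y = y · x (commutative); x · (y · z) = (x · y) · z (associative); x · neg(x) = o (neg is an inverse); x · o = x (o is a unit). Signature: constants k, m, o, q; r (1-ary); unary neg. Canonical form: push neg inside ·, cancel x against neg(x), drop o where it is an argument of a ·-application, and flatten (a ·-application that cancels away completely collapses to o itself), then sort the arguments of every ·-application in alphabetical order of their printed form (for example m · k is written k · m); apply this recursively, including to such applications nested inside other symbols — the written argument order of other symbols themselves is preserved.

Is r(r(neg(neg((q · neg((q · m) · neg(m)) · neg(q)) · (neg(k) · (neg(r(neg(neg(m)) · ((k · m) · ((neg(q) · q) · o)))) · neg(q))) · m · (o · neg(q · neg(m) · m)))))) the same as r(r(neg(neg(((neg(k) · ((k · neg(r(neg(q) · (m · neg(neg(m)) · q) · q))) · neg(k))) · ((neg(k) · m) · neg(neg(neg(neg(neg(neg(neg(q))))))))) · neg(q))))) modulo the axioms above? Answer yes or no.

Left:  r(r(neg(neg((q · neg((q · m) · neg(m)) · neg(q)) · (neg(k) · (neg(r(neg(neg(m)) · ((k · m) · ((neg(q) · q) · o)))) · neg(q))) · m · (o · neg(q · neg(m) · m))))))
  Descend into:  (q · neg((q · m) · neg(m)) · neg(q)) · (neg(k) · (neg(r(neg(neg(m)) · ((k · m) · ((neg(q) · q) · o)))) · neg(q))) · m · (o · neg(q · neg(m) · m))
  Push neg inside:  distribute neg over · and collapse double neg
  Collect:  neg(q) · neg(q) · neg(q) · m · neg(k) · neg(r(k · m · m))
  Sort:  m · neg(k) · neg(q) · neg(q) · neg(q) · neg(r(k · m · m))
  Reassemble:  r(r(m · neg(k) · neg(q) · neg(q) · neg(q) · neg(r(k · m · m))))
Right:  r(r(neg(neg(((neg(k) · ((k · neg(r(neg(q) · (m · neg(neg(m)) · q) · q))) · neg(k))) · ((neg(k) · m) · neg(neg(neg(neg(neg(neg(neg(q))))))))) · neg(q)))))
  Focus inside:  ((neg(k) · ((k · neg(r(neg(q) · (m · neg(neg(m)) · q) · q))) · neg(k))) · ((neg(k) · m) · neg(neg(neg(neg(neg(neg(neg(q))))))))) · neg(q)
  Push neg inside:  distribute neg over · and collapse double neg
  Collect:  neg(k) · neg(k) · neg(r(m · m · q)) · m · neg(q) · neg(q)
  Sort:  m · neg(k) · neg(k) · neg(q) · neg(q) · neg(r(m · m · q))
  Reassemble:  r(r(m · neg(k) · neg(k) · neg(q) · neg(q) · neg(r(m · m · q))))

Answer: no — r(r(m · neg(k) · neg(q) · neg(q) · neg(q) · neg(r(k · m · m)))) vs r(r(m · neg(k) · neg(k) · neg(q) · neg(q) · neg(r(m · m · q))))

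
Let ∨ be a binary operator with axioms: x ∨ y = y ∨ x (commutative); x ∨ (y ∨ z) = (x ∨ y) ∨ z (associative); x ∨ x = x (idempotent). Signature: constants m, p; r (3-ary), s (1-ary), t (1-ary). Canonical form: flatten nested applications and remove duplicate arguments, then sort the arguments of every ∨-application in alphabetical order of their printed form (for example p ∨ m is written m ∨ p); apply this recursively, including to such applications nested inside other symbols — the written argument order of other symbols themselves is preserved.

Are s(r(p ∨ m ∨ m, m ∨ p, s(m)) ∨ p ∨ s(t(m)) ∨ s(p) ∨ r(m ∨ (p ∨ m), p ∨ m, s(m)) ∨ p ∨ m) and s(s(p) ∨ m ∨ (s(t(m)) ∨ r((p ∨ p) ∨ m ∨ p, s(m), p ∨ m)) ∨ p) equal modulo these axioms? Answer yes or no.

Left:  s(r(p ∨ m ∨ m, m ∨ p, s(m)) ∨ p ∨ s(t(m)) ∨ s(p) ∨ r(m ∨ (p ∨ m), p ∨ m, s(m)) ∨ p ∨ m)
  Focus inside:  r(p ∨ m ∨ m, m ∨ p, s(m)) ∨ p ∨ s(t(m)) ∨ s(p) ∨ r(m ∨ (p ∨ m), p ∨ m, s(m)) ∨ p ∨ m
  Inside:  r(p ∨ m ∨ m, m ∨ p, s(m))  →  r(m ∨ p, m ∨ p, s(m))
  Inside:  r(m ∨ (p ∨ m), p ∨ m, s(m))  →  r(m ∨ p, m ∨ p, s(m))
  Deduplicate:  drop duplicate r(m ∨ p, m ∨ p, s(m)), p
  Sort:  m ∨ p ∨ r(m ∨ p, m ∨ p, s(m)) ∨ s(p) ∨ s(t(m))
  Rebuild:  s(m ∨ p ∨ r(m ∨ p, m ∨ p, s(m)) ∨ s(p) ∨ s(t(m)))
Right:  s(s(p) ∨ m ∨ (s(t(m)) ∨ r((p ∨ p) ∨ m ∨ p, s(m), p ∨ m)) ∨ p)
  Focus inside:  s(p) ∨ m ∨ (s(t(m)) ∨ r((p ∨ p) ∨ m ∨ p, s(m), p ∨ m)) ∨ p
  Merge nested applications:  s(p) ∨ m ∨ s(t(m)) ∨ r((p ∨ p) ∨ m ∨ p, s(m), p ∨ m) ∨ p
  Canonicalize subterm:  r((p ∨ p) ∨ m ∨ p, s(m), p ∨ m)  →  r(m ∨ p, s(m), m ∨ p)
  Sort:  m ∨ p ∨ r(m ∨ p, s(m), m ∨ p) ∨ s(p) ∨ s(t(m))
  Put back:  s(m ∨ p ∨ r(m ∨ p, s(m), m ∨ p) ∨ s(p) ∨ s(t(m)))

Answer: no — s(m ∨ p ∨ r(m ∨ p, m ∨ p, s(m)) ∨ s(p) ∨ s(t(m))) vs s(m ∨ p ∨ r(m ∨ p, s(m), m ∨ p) ∨ s(p) ∨ s(t(m)))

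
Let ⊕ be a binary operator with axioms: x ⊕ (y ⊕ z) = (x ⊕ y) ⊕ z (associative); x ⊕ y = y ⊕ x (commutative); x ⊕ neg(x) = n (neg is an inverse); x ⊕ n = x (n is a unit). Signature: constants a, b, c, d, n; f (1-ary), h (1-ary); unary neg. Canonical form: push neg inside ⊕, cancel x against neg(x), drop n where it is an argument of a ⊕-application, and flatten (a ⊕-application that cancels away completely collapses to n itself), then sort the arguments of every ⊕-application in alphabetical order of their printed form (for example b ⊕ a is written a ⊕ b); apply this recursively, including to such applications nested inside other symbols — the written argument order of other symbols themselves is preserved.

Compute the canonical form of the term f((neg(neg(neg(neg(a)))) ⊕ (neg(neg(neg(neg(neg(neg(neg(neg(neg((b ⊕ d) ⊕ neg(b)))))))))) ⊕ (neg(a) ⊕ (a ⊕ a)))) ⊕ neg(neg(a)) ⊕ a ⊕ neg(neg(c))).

Answer: f(a ⊕ a ⊕ a ⊕ a ⊕ c ⊕ neg(d))

Derivation:
Descend into:  (neg(neg(neg(neg(a)))) ⊕ (neg(neg(neg(neg(neg(neg(neg(neg(neg((b ⊕ d) ⊕ neg(b)))))))))) ⊕ (neg(a) ⊕ (a ⊕ a)))) ⊕ neg(neg(a)) ⊕ a ⊕ neg(neg(c))
Push neg inside:  distribute neg over ⊕ and collapse double neg
Cancel:  b cancels
Collect terms:  a ⊕ a ⊕ a ⊕ a ⊕ neg(d) ⊕ c
Order the arguments:  a ⊕ a ⊕ a ⊕ a ⊕ c ⊕ neg(d)
Rebuild:  f(a ⊕ a ⊕ a ⊕ a ⊕ c ⊕ neg(d))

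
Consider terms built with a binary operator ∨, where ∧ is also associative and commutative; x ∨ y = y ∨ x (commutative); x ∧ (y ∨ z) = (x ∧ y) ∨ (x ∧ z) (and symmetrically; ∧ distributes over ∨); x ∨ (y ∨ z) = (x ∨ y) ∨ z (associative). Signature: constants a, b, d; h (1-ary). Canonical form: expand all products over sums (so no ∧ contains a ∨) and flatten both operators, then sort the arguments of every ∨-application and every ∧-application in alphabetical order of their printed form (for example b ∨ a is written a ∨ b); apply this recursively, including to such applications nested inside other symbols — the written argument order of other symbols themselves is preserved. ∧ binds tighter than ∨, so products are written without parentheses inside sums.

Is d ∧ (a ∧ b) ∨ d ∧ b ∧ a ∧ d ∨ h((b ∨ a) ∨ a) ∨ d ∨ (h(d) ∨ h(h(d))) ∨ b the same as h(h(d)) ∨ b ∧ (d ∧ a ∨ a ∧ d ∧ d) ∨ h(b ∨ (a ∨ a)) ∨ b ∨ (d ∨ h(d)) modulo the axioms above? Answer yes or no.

Answer: yes — both canonical forms are a ∧ b ∧ d ∨ a ∧ b ∧ d ∧ d ∨ b ∨ d ∨ h(a ∨ a ∨ b) ∨ h(d) ∨ h(h(d))

Derivation:
Left:  d ∧ (a ∧ b) ∨ d ∧ b ∧ a ∧ d ∨ h((b ∨ a) ∨ a) ∨ d ∨ (h(d) ∨ h(h(d))) ∨ b
  Merge nested applications:  a ∧ b ∧ d ∨ a ∧ b ∧ d ∧ d ∨ h(a ∨ a ∨ b) ∨ d ∨ h(d) ∨ h(h(d)) ∨ b
  Sort:  a ∧ b ∧ d ∨ a ∧ b ∧ d ∧ d ∨ b ∨ d ∨ h(a ∨ a ∨ b) ∨ h(d) ∨ h(h(d))
Right:  h(h(d)) ∨ b ∧ (d ∧ a ∨ a ∧ d ∧ d) ∨ h(b ∨ (a ∨ a)) ∨ b ∨ (d ∨ h(d))
  Expand:  h(h(d)) ∨ a ∧ b ∧ d ∨ a ∧ b ∧ d ∧ d ∨ h(a ∨ a ∨ b) ∨ b ∨ d ∨ h(d)
  Order the arguments:  a ∧ b ∧ d ∨ a ∧ b ∧ d ∧ d ∨ b ∨ d ∨ h(a ∨ a ∨ b) ∨ h(d) ∨ h(h(d))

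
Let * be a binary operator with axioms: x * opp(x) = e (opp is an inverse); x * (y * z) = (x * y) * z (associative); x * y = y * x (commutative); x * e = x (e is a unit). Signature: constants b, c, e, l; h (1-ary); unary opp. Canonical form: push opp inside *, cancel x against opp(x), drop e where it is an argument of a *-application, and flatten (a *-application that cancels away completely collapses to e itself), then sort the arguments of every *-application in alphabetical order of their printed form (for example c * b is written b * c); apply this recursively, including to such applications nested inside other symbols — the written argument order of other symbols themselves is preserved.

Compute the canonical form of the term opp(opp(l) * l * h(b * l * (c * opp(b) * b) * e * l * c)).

Push opp inside:  distribute opp over * and collapse double opp
Cancel:  l cancels
Combine occurrences:  opp(h(b * c * c * l * l))

Answer: opp(h(b * c * c * l * l))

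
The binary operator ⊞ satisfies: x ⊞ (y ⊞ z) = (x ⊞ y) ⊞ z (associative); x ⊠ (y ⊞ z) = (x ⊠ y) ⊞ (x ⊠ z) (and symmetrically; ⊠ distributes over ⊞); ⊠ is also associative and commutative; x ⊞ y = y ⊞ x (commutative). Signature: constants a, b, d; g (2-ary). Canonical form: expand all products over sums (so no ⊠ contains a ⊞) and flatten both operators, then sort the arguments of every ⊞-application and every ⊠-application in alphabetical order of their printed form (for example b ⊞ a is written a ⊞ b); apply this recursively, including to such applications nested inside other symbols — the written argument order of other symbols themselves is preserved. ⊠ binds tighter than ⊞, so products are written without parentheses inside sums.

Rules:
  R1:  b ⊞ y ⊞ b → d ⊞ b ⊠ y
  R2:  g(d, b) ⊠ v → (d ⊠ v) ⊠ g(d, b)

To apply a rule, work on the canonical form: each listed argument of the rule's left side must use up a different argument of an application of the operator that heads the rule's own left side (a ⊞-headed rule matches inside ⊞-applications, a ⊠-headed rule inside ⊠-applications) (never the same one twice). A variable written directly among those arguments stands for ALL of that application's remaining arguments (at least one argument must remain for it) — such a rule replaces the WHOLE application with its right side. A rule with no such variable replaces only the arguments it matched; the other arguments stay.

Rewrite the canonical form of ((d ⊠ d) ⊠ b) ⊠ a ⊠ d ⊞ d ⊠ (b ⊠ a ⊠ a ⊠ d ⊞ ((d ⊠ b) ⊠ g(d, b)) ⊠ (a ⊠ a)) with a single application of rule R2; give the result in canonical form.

Answer: a ⊠ a ⊠ b ⊠ d ⊠ d ⊞ a ⊠ a ⊠ b ⊠ d ⊠ d ⊠ d ⊠ g(d, b) ⊞ a ⊠ b ⊠ d ⊠ d ⊠ d

Derivation:
Canonical form:  a ⊠ a ⊠ b ⊠ d ⊠ d ⊞ a ⊠ a ⊠ b ⊠ d ⊠ d ⊠ g(d, b) ⊞ a ⊠ b ⊠ d ⊠ d ⊠ d
Match R2:  consume g(d, b);  v := a ⊠ a ⊠ b ⊠ d ⊠ d
The variable takes the whole remainder — replace the entire application.
Result:  a ⊠ a ⊠ b ⊠ d ⊠ d ⊞ a ⊠ a ⊠ b ⊠ d ⊠ d ⊠ d ⊠ g(d, b) ⊞ a ⊠ b ⊠ d ⊠ d ⊠ d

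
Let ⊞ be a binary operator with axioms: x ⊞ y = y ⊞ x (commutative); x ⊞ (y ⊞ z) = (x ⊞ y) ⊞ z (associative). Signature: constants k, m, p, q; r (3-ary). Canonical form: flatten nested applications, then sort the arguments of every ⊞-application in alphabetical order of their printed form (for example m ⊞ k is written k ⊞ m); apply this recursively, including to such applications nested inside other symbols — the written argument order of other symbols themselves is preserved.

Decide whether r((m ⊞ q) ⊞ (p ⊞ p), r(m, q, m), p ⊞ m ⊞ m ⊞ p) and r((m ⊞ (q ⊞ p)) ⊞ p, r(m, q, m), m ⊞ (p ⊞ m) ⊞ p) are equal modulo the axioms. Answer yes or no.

Left:  r((m ⊞ q) ⊞ (p ⊞ p), r(m, q, m), p ⊞ m ⊞ m ⊞ p)
  Descend into:  (m ⊞ q) ⊞ (p ⊞ p)
  Merge nested applications:  m ⊞ q ⊞ p ⊞ p
  Sort arguments:  m ⊞ p ⊞ p ⊞ q
  Rebuild:  r(m ⊞ p ⊞ p ⊞ q, r(m, q, m), m ⊞ m ⊞ p ⊞ p)
Right:  r((m ⊞ (q ⊞ p)) ⊞ p, r(m, q, m), m ⊞ (p ⊞ m) ⊞ p)
  Work inside:  (m ⊞ (q ⊞ p)) ⊞ p
  Un-nest:  m ⊞ q ⊞ p ⊞ p
  Order the arguments:  m ⊞ p ⊞ p ⊞ q
  Reassemble:  r(m ⊞ p ⊞ p ⊞ q, r(m, q, m), m ⊞ m ⊞ p ⊞ p)

Answer: yes — both canonical forms are r(m ⊞ p ⊞ p ⊞ q, r(m, q, m), m ⊞ m ⊞ p ⊞ p)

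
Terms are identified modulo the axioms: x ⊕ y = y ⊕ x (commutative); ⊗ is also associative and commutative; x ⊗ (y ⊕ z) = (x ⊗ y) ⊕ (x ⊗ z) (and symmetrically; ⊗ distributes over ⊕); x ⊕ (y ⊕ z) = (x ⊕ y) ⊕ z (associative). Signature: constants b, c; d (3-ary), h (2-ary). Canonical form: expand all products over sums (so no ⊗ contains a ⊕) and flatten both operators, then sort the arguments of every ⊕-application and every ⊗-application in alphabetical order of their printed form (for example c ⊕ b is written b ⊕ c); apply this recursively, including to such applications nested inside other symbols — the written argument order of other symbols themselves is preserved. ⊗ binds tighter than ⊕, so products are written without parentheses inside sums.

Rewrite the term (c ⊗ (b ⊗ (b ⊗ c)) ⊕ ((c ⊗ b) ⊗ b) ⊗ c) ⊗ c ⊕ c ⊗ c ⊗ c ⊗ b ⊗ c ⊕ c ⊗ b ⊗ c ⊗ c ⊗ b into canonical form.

Answer: b ⊗ b ⊗ c ⊗ c ⊗ c ⊕ b ⊗ b ⊗ c ⊗ c ⊗ c ⊕ b ⊗ b ⊗ c ⊗ c ⊗ c ⊕ b ⊗ c ⊗ c ⊗ c ⊗ c

Derivation:
Expand:  b ⊗ b ⊗ c ⊗ c ⊗ c ⊕ b ⊗ b ⊗ c ⊗ c ⊗ c ⊕ b ⊗ c ⊗ c ⊗ c ⊗ c ⊕ b ⊗ b ⊗ c ⊗ c ⊗ c
Sort arguments:  b ⊗ b ⊗ c ⊗ c ⊗ c ⊕ b ⊗ b ⊗ c ⊗ c ⊗ c ⊕ b ⊗ b ⊗ c ⊗ c ⊗ c ⊕ b ⊗ c ⊗ c ⊗ c ⊗ c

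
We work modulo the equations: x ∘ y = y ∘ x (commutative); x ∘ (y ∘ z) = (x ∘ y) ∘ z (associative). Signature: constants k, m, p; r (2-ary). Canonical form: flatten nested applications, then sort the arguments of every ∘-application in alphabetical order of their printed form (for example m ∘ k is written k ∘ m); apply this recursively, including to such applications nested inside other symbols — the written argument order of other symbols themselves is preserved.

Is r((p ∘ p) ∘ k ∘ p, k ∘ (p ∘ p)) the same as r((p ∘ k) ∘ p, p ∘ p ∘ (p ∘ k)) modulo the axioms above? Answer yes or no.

Answer: no — r(k ∘ p ∘ p ∘ p, k ∘ p ∘ p) vs r(k ∘ p ∘ p, k ∘ p ∘ p ∘ p)

Derivation:
Left:  r((p ∘ p) ∘ k ∘ p, k ∘ (p ∘ p))
  Work inside:  (p ∘ p) ∘ k ∘ p
  Flatten:  p ∘ p ∘ k ∘ p
  Sort:  k ∘ p ∘ p ∘ p
  Rebuild:  r(k ∘ p ∘ p ∘ p, k ∘ p ∘ p)
Right:  r((p ∘ k) ∘ p, p ∘ p ∘ (p ∘ k))
  Descend into:  p ∘ p ∘ (p ∘ k)
  Merge nested applications:  p ∘ p ∘ p ∘ k
  Order the arguments:  k ∘ p ∘ p ∘ p
  Rebuild:  r(k ∘ p ∘ p, k ∘ p ∘ p ∘ p)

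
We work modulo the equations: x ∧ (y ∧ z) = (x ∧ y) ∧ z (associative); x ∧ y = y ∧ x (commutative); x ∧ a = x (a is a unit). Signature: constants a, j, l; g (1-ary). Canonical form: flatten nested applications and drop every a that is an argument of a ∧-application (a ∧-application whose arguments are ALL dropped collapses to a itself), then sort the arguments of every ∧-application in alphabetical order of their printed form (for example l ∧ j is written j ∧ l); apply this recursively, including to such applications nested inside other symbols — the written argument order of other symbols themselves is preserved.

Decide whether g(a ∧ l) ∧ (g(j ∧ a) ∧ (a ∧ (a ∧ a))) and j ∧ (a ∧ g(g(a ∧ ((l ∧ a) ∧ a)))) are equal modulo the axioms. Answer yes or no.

Answer: no — g(j) ∧ g(l) vs g(g(l)) ∧ j

Derivation:
Left:  g(a ∧ l) ∧ (g(j ∧ a) ∧ (a ∧ (a ∧ a)))
  Merge nested applications:  g(a ∧ l) ∧ g(j ∧ a) ∧ a ∧ a ∧ a
  Inside:  g(a ∧ l)  →  g(l)
  Inside:  g(j ∧ a)  →  g(j)
  Unit:  drop a (×3)
  Order the arguments:  g(j) ∧ g(l)
Right:  j ∧ (a ∧ g(g(a ∧ ((l ∧ a) ∧ a))))
  Flatten:  j ∧ a ∧ g(g(a ∧ ((l ∧ a) ∧ a)))
  Simplify inside:  g(g(a ∧ ((l ∧ a) ∧ a)))  →  g(g(l))
  Unit:  drop a
  Sort arguments:  g(g(l)) ∧ j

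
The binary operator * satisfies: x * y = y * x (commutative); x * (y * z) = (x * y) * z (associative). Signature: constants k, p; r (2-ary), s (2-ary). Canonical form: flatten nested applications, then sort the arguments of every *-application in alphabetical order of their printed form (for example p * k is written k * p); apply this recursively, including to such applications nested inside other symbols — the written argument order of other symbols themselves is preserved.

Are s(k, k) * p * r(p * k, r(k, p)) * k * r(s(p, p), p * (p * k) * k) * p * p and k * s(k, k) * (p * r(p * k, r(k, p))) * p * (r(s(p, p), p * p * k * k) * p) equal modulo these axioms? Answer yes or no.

Left:  s(k, k) * p * r(p * k, r(k, p)) * k * r(s(p, p), p * (p * k) * k) * p * p
  Simplify inside:  r(p * k, r(k, p))  →  r(k * p, r(k, p))
  Inside:  r(s(p, p), p * (p * k) * k)  →  r(s(p, p), k * k * p * p)
  Sort:  k * p * p * p * r(k * p, r(k, p)) * r(s(p, p), k * k * p * p) * s(k, k)
Right:  k * s(k, k) * (p * r(p * k, r(k, p))) * p * (r(s(p, p), p * p * k * k) * p)
  Flatten:  k * s(k, k) * p * r(p * k, r(k, p)) * p * r(s(p, p), p * p * k * k) * p
  Simplify inside:  r(p * k, r(k, p))  →  r(k * p, r(k, p))
  Canonicalize subterm:  r(s(p, p), p * p * k * k)  →  r(s(p, p), k * k * p * p)
  Sort:  k * p * p * p * r(k * p, r(k, p)) * r(s(p, p), k * k * p * p) * s(k, k)

Answer: yes — both canonical forms are k * p * p * p * r(k * p, r(k, p)) * r(s(p, p), k * k * p * p) * s(k, k)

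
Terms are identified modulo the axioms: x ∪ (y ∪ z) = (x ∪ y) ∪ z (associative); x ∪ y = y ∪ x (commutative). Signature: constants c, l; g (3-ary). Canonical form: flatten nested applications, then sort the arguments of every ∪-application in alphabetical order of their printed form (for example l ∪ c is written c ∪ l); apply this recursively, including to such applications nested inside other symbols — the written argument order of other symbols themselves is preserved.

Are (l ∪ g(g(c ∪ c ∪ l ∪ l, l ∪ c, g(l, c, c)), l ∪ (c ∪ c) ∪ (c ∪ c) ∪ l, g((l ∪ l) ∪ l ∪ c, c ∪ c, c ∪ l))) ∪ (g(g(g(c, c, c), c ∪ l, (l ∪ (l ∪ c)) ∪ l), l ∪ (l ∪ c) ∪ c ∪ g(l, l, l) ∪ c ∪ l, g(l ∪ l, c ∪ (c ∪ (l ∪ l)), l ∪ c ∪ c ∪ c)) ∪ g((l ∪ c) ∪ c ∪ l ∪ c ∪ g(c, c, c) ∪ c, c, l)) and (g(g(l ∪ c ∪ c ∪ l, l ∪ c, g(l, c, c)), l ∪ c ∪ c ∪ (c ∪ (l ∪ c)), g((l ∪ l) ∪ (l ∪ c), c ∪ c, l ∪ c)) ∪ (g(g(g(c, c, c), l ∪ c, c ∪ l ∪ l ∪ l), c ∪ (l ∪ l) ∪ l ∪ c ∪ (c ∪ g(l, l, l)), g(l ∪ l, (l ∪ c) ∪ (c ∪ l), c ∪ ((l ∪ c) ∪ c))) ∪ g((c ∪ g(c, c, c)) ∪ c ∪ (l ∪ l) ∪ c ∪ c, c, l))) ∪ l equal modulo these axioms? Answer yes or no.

Left:  (l ∪ g(g(c ∪ c ∪ l ∪ l, l ∪ c, g(l, c, c)), l ∪ (c ∪ c) ∪ (c ∪ c) ∪ l, g((l ∪ l) ∪ l ∪ c, c ∪ c, c ∪ l))) ∪ (g(g(g(c, c, c), c ∪ l, (l ∪ (l ∪ c)) ∪ l), l ∪ (l ∪ c) ∪ c ∪ g(l, l, l) ∪ c ∪ l, g(l ∪ l, c ∪ (c ∪ (l ∪ l)), l ∪ c ∪ c ∪ c)) ∪ g((l ∪ c) ∪ c ∪ l ∪ c ∪ g(c, c, c) ∪ c, c, l))
  Merge nested applications:  l ∪ g(g(c ∪ c ∪ l ∪ l, l ∪ c, g(l, c, c)), l ∪ (c ∪ c) ∪ (c ∪ c) ∪ l, g((l ∪ l) ∪ l ∪ c, c ∪ c, c ∪ l)) ∪ g(g(g(c, c, c), c ∪ l, (l ∪ (l ∪ c)) ∪ l), l ∪ (l ∪ c) ∪ c ∪ g(l, l, l) ∪ c ∪ l, g(l ∪ l, c ∪ (c ∪ (l ∪ l)), l ∪ c ∪ c ∪ c)) ∪ g((l ∪ c) ∪ c ∪ l ∪ c ∪ g(c, c, c) ∪ c, c, l)
  Simplify inside:  g(g(c ∪ c ∪ l ∪ l, l ∪ c, g(l, c, c)), l ∪ (c ∪ c) ∪ (c ∪ c) ∪ l, g((l ∪ l) ∪ l ∪ c, c ∪ c, c ∪ l))  →  g(g(c ∪ c ∪ l ∪ l, c ∪ l, g(l, c, c)), c ∪ c ∪ c ∪ c ∪ l ∪ l, g(c ∪ l ∪ l ∪ l, c ∪ c, c ∪ l))
  Inside:  g(g(g(c, c, c), c ∪ l, (l ∪ (l ∪ c)) ∪ l), l ∪ (l ∪ c) ∪ c ∪ g(l, l, l) ∪ c ∪ l, g(l ∪ l, c ∪ (c ∪ (l ∪ l)), l ∪ c ∪ c ∪ c))  →  g(g(g(c, c, c), c ∪ l, c ∪ l ∪ l ∪ l), c ∪ c ∪ c ∪ g(l, l, l) ∪ l ∪ l ∪ l, g(l ∪ l, c ∪ c ∪ l ∪ l, c ∪ c ∪ c ∪ l))
  Inside:  g((l ∪ c) ∪ c ∪ l ∪ c ∪ g(c, c, c) ∪ c, c, l)  →  g(c ∪ c ∪ c ∪ c ∪ g(c, c, c) ∪ l ∪ l, c, l)
  Sort arguments:  g(c ∪ c ∪ c ∪ c ∪ g(c, c, c) ∪ l ∪ l, c, l) ∪ g(g(c ∪ c ∪ l ∪ l, c ∪ l, g(l, c, c)), c ∪ c ∪ c ∪ c ∪ l ∪ l, g(c ∪ l ∪ l ∪ l, c ∪ c, c ∪ l)) ∪ g(g(g(c, c, c), c ∪ l, c ∪ l ∪ l ∪ l), c ∪ c ∪ c ∪ g(l, l, l) ∪ l ∪ l ∪ l, g(l ∪ l, c ∪ c ∪ l ∪ l, c ∪ c ∪ c ∪ l)) ∪ l
Right:  (g(g(l ∪ c ∪ c ∪ l, l ∪ c, g(l, c, c)), l ∪ c ∪ c ∪ (c ∪ (l ∪ c)), g((l ∪ l) ∪ (l ∪ c), c ∪ c, l ∪ c)) ∪ (g(g(g(c, c, c), l ∪ c, c ∪ l ∪ l ∪ l), c ∪ (l ∪ l) ∪ l ∪ c ∪ (c ∪ g(l, l, l)), g(l ∪ l, (l ∪ c) ∪ (c ∪ l), c ∪ ((l ∪ c) ∪ c))) ∪ g((c ∪ g(c, c, c)) ∪ c ∪ (l ∪ l) ∪ c ∪ c, c, l))) ∪ l
  Flatten:  g(g(l ∪ c ∪ c ∪ l, l ∪ c, g(l, c, c)), l ∪ c ∪ c ∪ (c ∪ (l ∪ c)), g((l ∪ l) ∪ (l ∪ c), c ∪ c, l ∪ c)) ∪ g(g(g(c, c, c), l ∪ c, c ∪ l ∪ l ∪ l), c ∪ (l ∪ l) ∪ l ∪ c ∪ (c ∪ g(l, l, l)), g(l ∪ l, (l ∪ c) ∪ (c ∪ l), c ∪ ((l ∪ c) ∪ c))) ∪ g((c ∪ g(c, c, c)) ∪ c ∪ (l ∪ l) ∪ c ∪ c, c, l) ∪ l
  Simplify inside:  g(g(l ∪ c ∪ c ∪ l, l ∪ c, g(l, c, c)), l ∪ c ∪ c ∪ (c ∪ (l ∪ c)), g((l ∪ l) ∪ (l ∪ c), c ∪ c, l ∪ c))  →  g(g(c ∪ c ∪ l ∪ l, c ∪ l, g(l, c, c)), c ∪ c ∪ c ∪ c ∪ l ∪ l, g(c ∪ l ∪ l ∪ l, c ∪ c, c ∪ l))
  Simplify inside:  g(g(g(c, c, c), l ∪ c, c ∪ l ∪ l ∪ l), c ∪ (l ∪ l) ∪ l ∪ c ∪ (c ∪ g(l, l, l)), g(l ∪ l, (l ∪ c) ∪ (c ∪ l), c ∪ ((l ∪ c) ∪ c)))  →  g(g(g(c, c, c), c ∪ l, c ∪ l ∪ l ∪ l), c ∪ c ∪ c ∪ g(l, l, l) ∪ l ∪ l ∪ l, g(l ∪ l, c ∪ c ∪ l ∪ l, c ∪ c ∪ c ∪ l))
  Simplify inside:  g((c ∪ g(c, c, c)) ∪ c ∪ (l ∪ l) ∪ c ∪ c, c, l)  →  g(c ∪ c ∪ c ∪ c ∪ g(c, c, c) ∪ l ∪ l, c, l)
  Sort arguments:  g(c ∪ c ∪ c ∪ c ∪ g(c, c, c) ∪ l ∪ l, c, l) ∪ g(g(c ∪ c ∪ l ∪ l, c ∪ l, g(l, c, c)), c ∪ c ∪ c ∪ c ∪ l ∪ l, g(c ∪ l ∪ l ∪ l, c ∪ c, c ∪ l)) ∪ g(g(g(c, c, c), c ∪ l, c ∪ l ∪ l ∪ l), c ∪ c ∪ c ∪ g(l, l, l) ∪ l ∪ l ∪ l, g(l ∪ l, c ∪ c ∪ l ∪ l, c ∪ c ∪ c ∪ l)) ∪ l

Answer: yes — both canonical forms are g(c ∪ c ∪ c ∪ c ∪ g(c, c, c) ∪ l ∪ l, c, l) ∪ g(g(c ∪ c ∪ l ∪ l, c ∪ l, g(l, c, c)), c ∪ c ∪ c ∪ c ∪ l ∪ l, g(c ∪ l ∪ l ∪ l, c ∪ c, c ∪ l)) ∪ g(g(g(c, c, c), c ∪ l, c ∪ l ∪ l ∪ l), c ∪ c ∪ c ∪ g(l, l, l) ∪ l ∪ l ∪ l, g(l ∪ l, c ∪ c ∪ l ∪ l, c ∪ c ∪ c ∪ l)) ∪ l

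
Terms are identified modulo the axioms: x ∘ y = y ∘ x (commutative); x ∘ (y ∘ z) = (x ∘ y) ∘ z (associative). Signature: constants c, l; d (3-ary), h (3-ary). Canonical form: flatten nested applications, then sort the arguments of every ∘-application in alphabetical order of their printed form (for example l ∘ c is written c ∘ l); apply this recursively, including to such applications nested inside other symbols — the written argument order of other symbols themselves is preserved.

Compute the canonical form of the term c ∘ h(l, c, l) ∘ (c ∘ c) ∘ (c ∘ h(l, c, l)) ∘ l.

Answer: c ∘ c ∘ c ∘ c ∘ h(l, c, l) ∘ h(l, c, l) ∘ l

Derivation:
Merge nested applications:  c ∘ h(l, c, l) ∘ c ∘ c ∘ c ∘ h(l, c, l) ∘ l
Order the arguments:  c ∘ c ∘ c ∘ c ∘ h(l, c, l) ∘ h(l, c, l) ∘ l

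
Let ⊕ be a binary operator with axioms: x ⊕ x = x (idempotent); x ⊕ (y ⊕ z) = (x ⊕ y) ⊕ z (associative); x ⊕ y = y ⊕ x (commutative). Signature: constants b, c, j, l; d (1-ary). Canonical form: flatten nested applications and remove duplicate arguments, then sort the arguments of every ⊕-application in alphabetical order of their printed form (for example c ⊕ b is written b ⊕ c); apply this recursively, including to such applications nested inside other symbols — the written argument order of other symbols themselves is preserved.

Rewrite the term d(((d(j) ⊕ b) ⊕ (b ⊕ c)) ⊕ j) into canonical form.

Work inside:  ((d(j) ⊕ b) ⊕ (b ⊕ c)) ⊕ j
Merge nested applications:  d(j) ⊕ b ⊕ b ⊕ c ⊕ j
Drop duplicates:  drop duplicate b
Sort:  b ⊕ c ⊕ d(j) ⊕ j
Put back:  d(b ⊕ c ⊕ d(j) ⊕ j)

Answer: d(b ⊕ c ⊕ d(j) ⊕ j)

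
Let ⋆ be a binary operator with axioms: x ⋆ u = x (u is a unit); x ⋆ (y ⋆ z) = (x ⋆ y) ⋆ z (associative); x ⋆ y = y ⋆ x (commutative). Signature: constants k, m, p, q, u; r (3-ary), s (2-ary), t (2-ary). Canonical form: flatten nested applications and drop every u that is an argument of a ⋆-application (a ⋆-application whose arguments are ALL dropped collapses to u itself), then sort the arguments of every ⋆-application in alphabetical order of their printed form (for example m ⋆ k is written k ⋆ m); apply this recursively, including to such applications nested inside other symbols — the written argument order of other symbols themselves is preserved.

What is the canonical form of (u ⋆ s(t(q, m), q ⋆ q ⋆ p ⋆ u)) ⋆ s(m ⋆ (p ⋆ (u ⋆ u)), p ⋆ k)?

Answer: s(m ⋆ p, k ⋆ p) ⋆ s(t(q, m), p ⋆ q ⋆ q)

Derivation:
Flatten:  u ⋆ s(t(q, m), q ⋆ q ⋆ p ⋆ u) ⋆ s(m ⋆ (p ⋆ (u ⋆ u)), p ⋆ k)
Simplify inside:  s(t(q, m), q ⋆ q ⋆ p ⋆ u)  →  s(t(q, m), p ⋆ q ⋆ q)
Simplify inside:  s(m ⋆ (p ⋆ (u ⋆ u)), p ⋆ k)  →  s(m ⋆ p, k ⋆ p)
Drop the unit:  drop u
Sort:  s(m ⋆ p, k ⋆ p) ⋆ s(t(q, m), p ⋆ q ⋆ q)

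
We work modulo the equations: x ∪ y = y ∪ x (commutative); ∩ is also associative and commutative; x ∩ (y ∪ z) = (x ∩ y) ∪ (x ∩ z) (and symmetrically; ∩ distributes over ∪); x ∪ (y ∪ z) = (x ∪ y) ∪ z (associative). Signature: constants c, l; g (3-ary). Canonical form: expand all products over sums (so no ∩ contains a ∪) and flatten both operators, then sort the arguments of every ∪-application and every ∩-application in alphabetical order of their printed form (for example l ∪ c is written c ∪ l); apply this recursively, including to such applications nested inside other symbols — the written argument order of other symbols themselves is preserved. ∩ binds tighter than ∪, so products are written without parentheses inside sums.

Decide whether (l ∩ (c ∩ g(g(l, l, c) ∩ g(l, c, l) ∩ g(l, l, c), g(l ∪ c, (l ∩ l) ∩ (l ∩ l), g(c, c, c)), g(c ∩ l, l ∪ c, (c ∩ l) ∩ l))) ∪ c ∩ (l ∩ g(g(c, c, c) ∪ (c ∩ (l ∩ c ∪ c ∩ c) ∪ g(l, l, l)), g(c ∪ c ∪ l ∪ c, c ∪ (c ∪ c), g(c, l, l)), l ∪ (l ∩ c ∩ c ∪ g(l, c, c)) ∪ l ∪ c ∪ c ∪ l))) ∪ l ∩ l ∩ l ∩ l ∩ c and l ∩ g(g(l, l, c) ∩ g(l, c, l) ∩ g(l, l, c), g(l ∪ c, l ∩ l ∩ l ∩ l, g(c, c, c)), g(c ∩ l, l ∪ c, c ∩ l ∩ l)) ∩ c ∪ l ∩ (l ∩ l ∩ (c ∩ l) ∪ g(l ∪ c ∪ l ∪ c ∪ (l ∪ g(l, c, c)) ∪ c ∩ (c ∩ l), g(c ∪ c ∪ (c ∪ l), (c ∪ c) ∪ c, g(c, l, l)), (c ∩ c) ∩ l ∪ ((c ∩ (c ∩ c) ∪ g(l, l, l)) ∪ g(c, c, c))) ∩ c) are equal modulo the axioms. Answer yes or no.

Left:  (l ∩ (c ∩ g(g(l, l, c) ∩ g(l, c, l) ∩ g(l, l, c), g(l ∪ c, (l ∩ l) ∩ (l ∩ l), g(c, c, c)), g(c ∩ l, l ∪ c, (c ∩ l) ∩ l))) ∪ c ∩ (l ∩ g(g(c, c, c) ∪ (c ∩ (l ∩ c ∪ c ∩ c) ∪ g(l, l, l)), g(c ∪ c ∪ l ∪ c, c ∪ (c ∪ c), g(c, l, l)), l ∪ (l ∩ c ∩ c ∪ g(l, c, c)) ∪ l ∪ c ∪ c ∪ l))) ∪ l ∩ l ∩ l ∩ l ∩ c
  Distribute:  c ∩ g(g(l, c, l) ∩ g(l, l, c) ∩ g(l, l, c), g(c ∪ l, l ∩ l ∩ l ∩ l, g(c, c, c)), g(c ∩ l, c ∪ l, c ∩ l ∩ l)) ∩ l ∪ c ∩ g(c ∩ c ∩ c ∪ c ∩ c ∩ l ∪ g(c, c, c) ∪ g(l, l, l), g(c ∪ c ∪ c ∪ l, c ∪ c ∪ c, g(c, l, l)), c ∪ c ∪ c ∩ c ∩ l ∪ g(l, c, c) ∪ l ∪ l ∪ l) ∩ l ∪ c ∩ l ∩ l ∩ l ∩ l
  Order the arguments:  c ∩ g(c ∩ c ∩ c ∪ c ∩ c ∩ l ∪ g(c, c, c) ∪ g(l, l, l), g(c ∪ c ∪ c ∪ l, c ∪ c ∪ c, g(c, l, l)), c ∪ c ∪ c ∩ c ∩ l ∪ g(l, c, c) ∪ l ∪ l ∪ l) ∩ l ∪ c ∩ g(g(l, c, l) ∩ g(l, l, c) ∩ g(l, l, c), g(c ∪ l, l ∩ l ∩ l ∩ l, g(c, c, c)), g(c ∩ l, c ∪ l, c ∩ l ∩ l)) ∩ l ∪ c ∩ l ∩ l ∩ l ∩ l
Right:  l ∩ g(g(l, l, c) ∩ g(l, c, l) ∩ g(l, l, c), g(l ∪ c, l ∩ l ∩ l ∩ l, g(c, c, c)), g(c ∩ l, l ∪ c, c ∩ l ∩ l)) ∩ c ∪ l ∩ (l ∩ l ∩ (c ∩ l) ∪ g(l ∪ c ∪ l ∪ c ∪ (l ∪ g(l, c, c)) ∪ c ∩ (c ∩ l), g(c ∪ c ∪ (c ∪ l), (c ∪ c) ∪ c, g(c, l, l)), (c ∩ c) ∩ l ∪ ((c ∩ (c ∩ c) ∪ g(l, l, l)) ∪ g(c, c, c))) ∩ c)
  Expand products over sums:  c ∩ g(g(l, c, l) ∩ g(l, l, c) ∩ g(l, l, c), g(c ∪ l, l ∩ l ∩ l ∩ l, g(c, c, c)), g(c ∩ l, c ∪ l, c ∩ l ∩ l)) ∩ l ∪ c ∩ l ∩ l ∩ l ∩ l ∪ c ∩ g(c ∪ c ∪ c ∩ c ∩ l ∪ g(l, c, c) ∪ l ∪ l ∪ l, g(c ∪ c ∪ c ∪ l, c ∪ c ∪ c, g(c, l, l)), c ∩ c ∩ c ∪ c ∩ c ∩ l ∪ g(c, c, c) ∪ g(l, l, l)) ∩ l
  Sort:  c ∩ g(c ∪ c ∪ c ∩ c ∩ l ∪ g(l, c, c) ∪ l ∪ l ∪ l, g(c ∪ c ∪ c ∪ l, c ∪ c ∪ c, g(c, l, l)), c ∩ c ∩ c ∪ c ∩ c ∩ l ∪ g(c, c, c) ∪ g(l, l, l)) ∩ l ∪ c ∩ g(g(l, c, l) ∩ g(l, l, c) ∩ g(l, l, c), g(c ∪ l, l ∩ l ∩ l ∩ l, g(c, c, c)), g(c ∩ l, c ∪ l, c ∩ l ∩ l)) ∩ l ∪ c ∩ l ∩ l ∩ l ∩ l

Answer: no — c ∩ g(c ∩ c ∩ c ∪ c ∩ c ∩ l ∪ g(c, c, c) ∪ g(l, l, l), g(c ∪ c ∪ c ∪ l, c ∪ c ∪ c, g(c, l, l)), c ∪ c ∪ c ∩ c ∩ l ∪ g(l, c, c) ∪ l ∪ l ∪ l) ∩ l ∪ c ∩ g(g(l, c, l) ∩ g(l, l, c) ∩ g(l, l, c), g(c ∪ l, l ∩ l ∩ l ∩ l, g(c, c, c)), g(c ∩ l, c ∪ l, c ∩ l ∩ l)) ∩ l ∪ c ∩ l ∩ l ∩ l ∩ l vs c ∩ g(c ∪ c ∪ c ∩ c ∩ l ∪ g(l, c, c) ∪ l ∪ l ∪ l, g(c ∪ c ∪ c ∪ l, c ∪ c ∪ c, g(c, l, l)), c ∩ c ∩ c ∪ c ∩ c ∩ l ∪ g(c, c, c) ∪ g(l, l, l)) ∩ l ∪ c ∩ g(g(l, c, l) ∩ g(l, l, c) ∩ g(l, l, c), g(c ∪ l, l ∩ l ∩ l ∩ l, g(c, c, c)), g(c ∩ l, c ∪ l, c ∩ l ∩ l)) ∩ l ∪ c ∩ l ∩ l ∩ l ∩ l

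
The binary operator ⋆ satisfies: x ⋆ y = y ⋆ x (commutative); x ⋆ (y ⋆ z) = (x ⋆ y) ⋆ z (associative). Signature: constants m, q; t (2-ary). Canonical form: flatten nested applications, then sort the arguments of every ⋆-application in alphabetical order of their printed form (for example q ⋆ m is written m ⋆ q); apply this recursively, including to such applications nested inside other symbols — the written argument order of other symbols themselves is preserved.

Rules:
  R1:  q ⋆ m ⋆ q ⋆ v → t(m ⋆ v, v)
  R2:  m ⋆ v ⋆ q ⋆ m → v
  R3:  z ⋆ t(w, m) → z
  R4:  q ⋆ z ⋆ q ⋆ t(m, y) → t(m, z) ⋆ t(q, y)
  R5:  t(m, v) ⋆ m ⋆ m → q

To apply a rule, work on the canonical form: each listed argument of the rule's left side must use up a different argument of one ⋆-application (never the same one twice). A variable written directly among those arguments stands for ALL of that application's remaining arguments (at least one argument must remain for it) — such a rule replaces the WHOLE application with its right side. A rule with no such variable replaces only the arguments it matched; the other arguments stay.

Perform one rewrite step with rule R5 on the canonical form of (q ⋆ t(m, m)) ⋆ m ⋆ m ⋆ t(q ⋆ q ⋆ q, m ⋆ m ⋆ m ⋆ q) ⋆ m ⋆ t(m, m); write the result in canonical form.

Answer: m ⋆ q ⋆ q ⋆ t(m, m) ⋆ t(q ⋆ q ⋆ q, m ⋆ m ⋆ m ⋆ q)

Derivation:
Canonical form:  m ⋆ m ⋆ m ⋆ q ⋆ t(m, m) ⋆ t(m, m) ⋆ t(q ⋆ q ⋆ q, m ⋆ m ⋆ m ⋆ q)
Apply R5:  consuming m, m, t(m, m);  v := m
Giving:  m ⋆ q ⋆ q ⋆ t(m, m) ⋆ t(q ⋆ q ⋆ q, m ⋆ m ⋆ m ⋆ q)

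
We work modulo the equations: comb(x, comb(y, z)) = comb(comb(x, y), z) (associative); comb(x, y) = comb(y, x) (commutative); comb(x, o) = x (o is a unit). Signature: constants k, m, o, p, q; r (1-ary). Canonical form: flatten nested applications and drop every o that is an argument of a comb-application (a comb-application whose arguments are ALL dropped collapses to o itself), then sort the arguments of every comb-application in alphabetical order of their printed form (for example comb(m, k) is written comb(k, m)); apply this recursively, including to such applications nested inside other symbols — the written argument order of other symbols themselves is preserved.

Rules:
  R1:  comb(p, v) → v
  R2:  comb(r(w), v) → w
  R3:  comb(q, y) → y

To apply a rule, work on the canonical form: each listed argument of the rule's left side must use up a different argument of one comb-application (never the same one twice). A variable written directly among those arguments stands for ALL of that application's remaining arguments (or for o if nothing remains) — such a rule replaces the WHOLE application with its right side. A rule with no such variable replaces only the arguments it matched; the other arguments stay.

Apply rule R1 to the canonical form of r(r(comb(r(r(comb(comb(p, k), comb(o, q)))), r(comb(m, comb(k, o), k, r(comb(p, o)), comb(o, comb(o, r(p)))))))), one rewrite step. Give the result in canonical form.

Canonical form:  r(r(comb(r(comb(k, k, m, r(p), r(p))), r(r(comb(k, p, q))))))
R1 matches:  uses p;  v := comb(k, q)
The variable takes the whole remainder — replace the entire application.
New term:  r(r(comb(r(comb(k, k, m, r(p), r(p))), r(r(comb(k, q))))))

Answer: r(r(comb(r(comb(k, k, m, r(p), r(p))), r(r(comb(k, q))))))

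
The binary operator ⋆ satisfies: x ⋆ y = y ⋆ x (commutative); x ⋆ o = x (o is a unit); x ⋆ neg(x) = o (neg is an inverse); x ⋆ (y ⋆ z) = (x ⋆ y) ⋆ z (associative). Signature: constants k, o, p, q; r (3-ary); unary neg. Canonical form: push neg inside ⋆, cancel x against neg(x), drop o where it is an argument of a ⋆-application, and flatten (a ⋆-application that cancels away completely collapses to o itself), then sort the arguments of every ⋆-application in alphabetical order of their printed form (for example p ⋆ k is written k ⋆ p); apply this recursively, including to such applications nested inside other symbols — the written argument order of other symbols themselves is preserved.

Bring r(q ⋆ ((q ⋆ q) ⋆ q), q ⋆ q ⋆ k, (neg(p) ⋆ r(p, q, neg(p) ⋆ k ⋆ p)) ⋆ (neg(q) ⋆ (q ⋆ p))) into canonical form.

Descend into:  (neg(p) ⋆ r(p, q, neg(p) ⋆ k ⋆ p)) ⋆ (neg(q) ⋆ (q ⋆ p))
Cancel inverse pairs:  p cancels; q cancels
Collect terms:  r(p, q, k)
Reassemble:  r(q ⋆ q ⋆ q ⋆ q, k ⋆ q ⋆ q, r(p, q, k))

Answer: r(q ⋆ q ⋆ q ⋆ q, k ⋆ q ⋆ q, r(p, q, k))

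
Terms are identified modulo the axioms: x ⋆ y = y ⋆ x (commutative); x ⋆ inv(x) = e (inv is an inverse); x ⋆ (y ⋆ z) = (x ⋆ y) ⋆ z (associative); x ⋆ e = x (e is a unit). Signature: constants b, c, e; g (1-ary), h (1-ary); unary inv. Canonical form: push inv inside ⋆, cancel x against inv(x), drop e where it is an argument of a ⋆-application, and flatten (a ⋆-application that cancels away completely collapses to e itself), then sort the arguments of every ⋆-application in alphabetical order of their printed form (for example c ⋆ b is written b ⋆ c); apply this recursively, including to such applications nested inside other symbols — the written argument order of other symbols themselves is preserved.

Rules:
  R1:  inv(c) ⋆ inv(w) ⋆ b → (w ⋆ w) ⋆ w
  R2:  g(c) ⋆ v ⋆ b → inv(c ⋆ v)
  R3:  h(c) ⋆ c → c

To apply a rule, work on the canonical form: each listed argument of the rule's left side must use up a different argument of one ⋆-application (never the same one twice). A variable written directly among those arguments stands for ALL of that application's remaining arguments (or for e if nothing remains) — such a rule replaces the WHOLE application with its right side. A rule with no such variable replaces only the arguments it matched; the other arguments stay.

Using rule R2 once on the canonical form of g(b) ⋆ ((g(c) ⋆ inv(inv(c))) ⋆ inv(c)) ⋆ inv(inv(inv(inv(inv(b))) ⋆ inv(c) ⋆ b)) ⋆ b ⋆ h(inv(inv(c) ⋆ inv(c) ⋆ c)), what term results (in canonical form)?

Canonical form:  b ⋆ g(b) ⋆ g(c) ⋆ h(c) ⋆ inv(c)
Apply R2:  consuming b, g(c);  v := g(b) ⋆ h(c) ⋆ inv(c)
The variable takes the whole remainder — replace the entire application.
Result:  inv(g(b)) ⋆ inv(h(c))

Answer: inv(g(b)) ⋆ inv(h(c))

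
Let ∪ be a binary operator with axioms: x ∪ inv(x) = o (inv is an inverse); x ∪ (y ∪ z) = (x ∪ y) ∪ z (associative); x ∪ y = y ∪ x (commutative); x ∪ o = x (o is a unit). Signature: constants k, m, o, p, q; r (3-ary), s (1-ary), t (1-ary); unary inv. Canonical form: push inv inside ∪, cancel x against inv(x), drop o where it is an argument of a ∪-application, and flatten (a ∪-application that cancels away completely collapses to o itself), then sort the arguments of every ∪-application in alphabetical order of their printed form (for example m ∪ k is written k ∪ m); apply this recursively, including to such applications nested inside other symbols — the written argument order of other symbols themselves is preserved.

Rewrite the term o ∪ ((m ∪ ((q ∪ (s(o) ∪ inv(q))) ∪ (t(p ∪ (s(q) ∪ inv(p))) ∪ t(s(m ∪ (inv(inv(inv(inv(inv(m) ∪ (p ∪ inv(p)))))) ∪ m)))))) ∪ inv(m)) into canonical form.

Answer: s(o) ∪ t(s(m)) ∪ t(s(q))

Derivation:
Push inv inside:  distribute inv over ∪ and collapse double inv
Cancel inverse pairs:  m cancels; q cancels
Collect:  s(o) ∪ t(s(q)) ∪ t(s(m))
Sort arguments:  s(o) ∪ t(s(m)) ∪ t(s(q))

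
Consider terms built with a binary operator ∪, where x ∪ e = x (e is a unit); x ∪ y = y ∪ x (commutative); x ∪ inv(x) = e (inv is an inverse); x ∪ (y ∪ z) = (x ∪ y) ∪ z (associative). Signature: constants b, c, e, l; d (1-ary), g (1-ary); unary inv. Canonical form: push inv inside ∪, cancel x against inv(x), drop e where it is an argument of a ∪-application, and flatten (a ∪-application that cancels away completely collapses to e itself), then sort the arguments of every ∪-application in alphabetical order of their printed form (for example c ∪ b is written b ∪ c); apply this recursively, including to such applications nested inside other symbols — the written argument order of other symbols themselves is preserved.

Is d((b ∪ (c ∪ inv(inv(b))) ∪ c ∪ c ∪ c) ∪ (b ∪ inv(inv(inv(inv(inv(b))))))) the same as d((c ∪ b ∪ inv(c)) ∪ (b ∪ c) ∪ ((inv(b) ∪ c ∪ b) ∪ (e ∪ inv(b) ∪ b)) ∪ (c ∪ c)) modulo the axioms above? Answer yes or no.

Answer: yes — both canonical forms are d(b ∪ b ∪ c ∪ c ∪ c ∪ c)

Derivation:
Left:  d((b ∪ (c ∪ inv(inv(b))) ∪ c ∪ c ∪ c) ∪ (b ∪ inv(inv(inv(inv(inv(b)))))))
  Focus inside:  (b ∪ (c ∪ inv(inv(b))) ∪ c ∪ c ∪ c) ∪ (b ∪ inv(inv(inv(inv(inv(b))))))
  Push inv inside:  distribute inv over ∪ and collapse double inv
  Combine occurrences:  b ∪ b ∪ c ∪ c ∪ c ∪ c
  Put back:  d(b ∪ b ∪ c ∪ c ∪ c ∪ c)
Right:  d((c ∪ b ∪ inv(c)) ∪ (b ∪ c) ∪ ((inv(b) ∪ c ∪ b) ∪ (e ∪ inv(b) ∪ b)) ∪ (c ∪ c))
  Work inside:  (c ∪ b ∪ inv(c)) ∪ (b ∪ c) ∪ ((inv(b) ∪ c ∪ b) ∪ (e ∪ inv(b) ∪ b)) ∪ (c ∪ c)
  Collect terms:  c ∪ c ∪ c ∪ c ∪ b ∪ b
  Sort:  b ∪ b ∪ c ∪ c ∪ c ∪ c
  Put back:  d(b ∪ b ∪ c ∪ c ∪ c ∪ c)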